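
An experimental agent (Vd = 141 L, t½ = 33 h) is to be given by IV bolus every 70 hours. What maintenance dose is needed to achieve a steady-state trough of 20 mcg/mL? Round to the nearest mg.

9449 mg

τ/t½ = 70/33 ≈ 2.1212, so f = (1/2)^(70/33) ≈ 0.229854.
Cmin,ss = (D/Vd)·f/(1−f), so D = Cmin,ss·Vd·(1−f)/f.
D = 20 × 141 × (1−f)/f ≈ 20 × 141 × 3.35059 ≈ 9448.66 mg.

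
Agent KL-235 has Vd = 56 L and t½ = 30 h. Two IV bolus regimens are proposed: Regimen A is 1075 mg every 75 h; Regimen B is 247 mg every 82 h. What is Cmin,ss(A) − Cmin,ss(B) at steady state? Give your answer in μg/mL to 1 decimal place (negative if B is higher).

Regimen A: f = (1/2)^(75/30) ≈ 0.1768; Cmin,ss = (1075/56)·f/(1−f) ≈ 4.123 μg/mL.
Regimen B: f = (1/2)^(82/30) ≈ 0.1504; Cmin,ss = (247/56)·f/(1−f) ≈ 0.781 μg/mL.
Difference ≈ 4.123 − 0.781 ≈ 3.342 μg/mL.

3.3 μg/mL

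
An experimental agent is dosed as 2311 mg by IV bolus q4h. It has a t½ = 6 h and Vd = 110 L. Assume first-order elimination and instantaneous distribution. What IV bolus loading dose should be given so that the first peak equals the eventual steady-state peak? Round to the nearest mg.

6245 mg

f = (1/2)^(4/6) ≈ 0.629961; accumulation ratio R = 1/(1−f) ≈ 2.70242.
Loading dose to hit Cmax,ss on first dose: D_load = D_maint·R ≈ 2311 × 2.70242 ≈ 6245.29 mg.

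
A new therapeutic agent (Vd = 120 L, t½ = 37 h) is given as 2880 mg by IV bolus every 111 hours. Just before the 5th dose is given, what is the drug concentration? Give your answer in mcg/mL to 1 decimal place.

3.4 mcg/mL

f = (1/2)^(τ/t½) = (1/2)^(111/37) ≈ 0.1250.
C₀ = D/Vd = 2880/120 ≈ 24.000 mcg/mL.
Before the 5th dose, 4 doses have been given. Superposition: Cmin = C₀·(f + f² + … + f^4).
≈ 24.000 × (0.1250 + 0.0156 + 0.0020 + 0.0002) ≈ 24.000 × 0.1428 ≈ 3.427 mcg/mL.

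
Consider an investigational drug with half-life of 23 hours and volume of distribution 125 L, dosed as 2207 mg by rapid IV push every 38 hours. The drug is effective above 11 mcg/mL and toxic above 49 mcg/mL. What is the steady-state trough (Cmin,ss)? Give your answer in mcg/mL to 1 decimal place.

k = ln2/t½ = ln2/23 ≈ 0.030137 h⁻¹; fraction remaining f = e^(−kτ) = e^(−0.030137×38) ≈ 0.3182.
Accumulation ratio R = 1/(1 − f) ≈ 1/0.6818 ≈ 1.4667.
Each bolus raises the concentration by D/Vd = 2207/125 ≈ 17.656 mcg/mL.
Steady-state peak Cmax,ss = C₀·R ≈ 17.656 × 1.4667 ≈ 25.896 mcg/mL.
One interval later, Cmin,ss = Cmax,ss·e^(−kτ) ≈ 25.896 × 0.3182 ≈ 8.240 mcg/mL.
Trough 8.2 mcg/mL vs MEC 11 mcg/mL: subtherapeutic.

8.2 mcg/mL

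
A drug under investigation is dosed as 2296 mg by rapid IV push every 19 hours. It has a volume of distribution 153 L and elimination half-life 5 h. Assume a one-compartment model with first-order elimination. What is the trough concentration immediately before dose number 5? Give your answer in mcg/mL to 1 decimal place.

f = (1/2)^(τ/t½) = (1/2)^(19/5) ≈ 0.0718.
C₀ = D/Vd = 2296/153 ≈ 15.007 mcg/mL.
Before the 5th dose, 4 doses have been given. Superposition: Cmin = C₀·(f + f² + … + f^4).
≈ 15.007 × (0.0718 + 0.0052 + 0.0004 + 0.0000) ≈ 15.007 × 0.0774 ≈ 1.162 mcg/mL.

1.2 mcg/mL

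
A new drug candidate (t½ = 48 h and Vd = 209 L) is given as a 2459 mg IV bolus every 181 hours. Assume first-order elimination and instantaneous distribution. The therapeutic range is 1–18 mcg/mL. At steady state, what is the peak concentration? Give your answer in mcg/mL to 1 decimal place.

12.7 mcg/mL

τ/t½ = 181/48 ≈ 3.7708, so fraction remaining f = (1/2)^(181/48) ≈ 0.0733.
Accumulation ratio R = 1/(1 − f) ≈ 1/0.9267 ≈ 1.0791.
Single-dose peak C₀ = D/Vd = 2459/209 ≈ 11.766 mcg/mL.
Steady-state peak Cmax,ss = C₀·R ≈ 11.766 × 1.0791 ≈ 12.697 mcg/mL.
Peak 12.7 mcg/mL vs MTC 18 mcg/mL: below toxic threshold.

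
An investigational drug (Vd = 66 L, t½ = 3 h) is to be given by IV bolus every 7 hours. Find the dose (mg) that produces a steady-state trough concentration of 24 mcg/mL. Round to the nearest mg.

τ/t½ = 7/3 ≈ 2.3333, so f = (1/2)^(7/3) ≈ 0.198425.
Cmin,ss = (D/Vd)·f/(1−f), so D = Cmin,ss·Vd·(1−f)/f.
D = 24 × 66 × (1−f)/f ≈ 24 × 66 × 4.03969 ≈ 6398.87 mg.

6399 mg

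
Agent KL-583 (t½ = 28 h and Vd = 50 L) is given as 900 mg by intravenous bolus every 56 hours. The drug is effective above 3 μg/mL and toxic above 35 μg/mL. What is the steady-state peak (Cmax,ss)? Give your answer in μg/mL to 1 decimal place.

24.0 μg/mL

τ = 56 h = 2 half-lives, so f = (1/2)^2 = 0.25.
At steady state, R = 1/(1 − 0.25) = 4/3.
Single-dose peak C₀ = D/Vd = 900/50 = 18 μg/mL.
Steady-state peak Cmax,ss = C₀·R = 18 × 4/3 ≈ 24.000 μg/mL.
Peak 24.0 μg/mL vs MTC 35 μg/mL: below toxic threshold.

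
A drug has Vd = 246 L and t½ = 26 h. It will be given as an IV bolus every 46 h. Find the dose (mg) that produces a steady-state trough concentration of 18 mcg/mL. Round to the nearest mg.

τ/t½ = 46/26 ≈ 1.7692, so f = (1/2)^(46/26) ≈ 0.293365.
Cmin,ss = (D/Vd)·f/(1−f), so D = Cmin,ss·Vd·(1−f)/f.
D = 18 × 246 × (1−f)/f ≈ 18 × 246 × 2.40872 ≈ 10665.81 mg.

10666 mg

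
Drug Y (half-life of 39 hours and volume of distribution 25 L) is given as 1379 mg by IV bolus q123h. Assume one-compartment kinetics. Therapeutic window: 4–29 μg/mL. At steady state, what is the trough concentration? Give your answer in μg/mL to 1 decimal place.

7.0 μg/mL

Over one 123-h interval, 123/39 ≈ 3.1538 half-lives elapse, leaving f ≈ 0.1124 of each dose.
Accumulation ratio R = 1/(1 − f) ≈ 1/0.8876 ≈ 1.1266.
Each bolus raises the concentration by D/Vd = 1379/25 ≈ 55.160 μg/mL.
Steady-state peak Cmax,ss = C₀·R ≈ 55.160 × 1.1266 ≈ 62.143 μg/mL.
Steady-state trough Cmin,ss = Cmax,ss·f ≈ 62.143 × 0.1124 ≈ 6.985 μg/mL.
Trough 7.0 μg/mL vs MEC 4 μg/mL: adequate.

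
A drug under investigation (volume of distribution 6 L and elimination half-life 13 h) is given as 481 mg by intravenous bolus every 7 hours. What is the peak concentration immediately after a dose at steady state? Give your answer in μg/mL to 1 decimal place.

257.4 μg/mL

τ/t½ = 7/13 ≈ 0.53846, so fraction remaining f = (1/2)^(7/13) ≈ 0.6885.
At steady state, accumulation factor R = 1/(1 − e^(−kτ)) ≈ 3.2103.
Single-dose peak C₀ = D/Vd = 481/6 ≈ 80.167 μg/mL.
Cmax,ss = C₀/(1 − f) ≈ 80.167/0.3115 ≈ 257.358 μg/mL.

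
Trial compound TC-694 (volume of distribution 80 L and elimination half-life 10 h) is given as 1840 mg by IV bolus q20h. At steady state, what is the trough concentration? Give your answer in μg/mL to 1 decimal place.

7.7 μg/mL

The dosing interval is 2 half-lives, so f = 2^(−2) = 0.25.
At steady state, R = 1/(1 − 0.25) = 4/3.
Single-dose peak C₀ = D/Vd = 1840/80 = 23 μg/mL.
Steady-state peak Cmax,ss = C₀·R = 23 × 4/3 ≈ 30.667 μg/mL.
Steady-state trough Cmin,ss = Cmax,ss·f ≈ 30.667 × 0.25 ≈ 7.667 μg/mL.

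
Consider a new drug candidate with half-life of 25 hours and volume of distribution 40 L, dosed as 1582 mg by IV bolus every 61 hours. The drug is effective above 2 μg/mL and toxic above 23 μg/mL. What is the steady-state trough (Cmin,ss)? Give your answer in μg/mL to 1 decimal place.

Over one 61-h interval, 61/25 ≈ 2.44 half-lives elapse, leaving f ≈ 0.1843 of each dose.
Each bolus raises the concentration by D/Vd = 1582/40 ≈ 39.550 μg/mL.
Steady-state trough Cmin,ss = C₀·f/(1−f) ≈ 39.550 × 0.1843/0.8157 ≈ 8.936 μg/mL.
Trough 8.9 μg/mL vs MEC 2 μg/mL: adequate.

8.9 μg/mL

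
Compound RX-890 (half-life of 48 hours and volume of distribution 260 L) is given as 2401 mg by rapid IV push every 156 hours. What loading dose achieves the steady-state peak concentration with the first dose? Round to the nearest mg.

2683 mg

f = (1/2)^(156/48) ≈ 0.105112; accumulation ratio R = 1/(1−f) ≈ 1.11746.
Loading dose to hit Cmax,ss on first dose: D_load = D_maint·R ≈ 2401 × 1.11746 ≈ 2683.02 mg.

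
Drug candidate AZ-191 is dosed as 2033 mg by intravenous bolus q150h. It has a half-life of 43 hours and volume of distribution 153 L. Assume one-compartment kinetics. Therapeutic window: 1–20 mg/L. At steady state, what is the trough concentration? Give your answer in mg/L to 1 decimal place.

k = ln2/t½ = ln2/43 ≈ 0.016120 h⁻¹; fraction remaining f = e^(−kτ) = e^(−0.016120×150) ≈ 0.0891.
At steady state, accumulation factor R = 1/(1 − e^(−kτ)) ≈ 1.0978.
Single-dose peak C₀ = D/Vd = 2033/153 ≈ 13.288 mg/L.
Cmax,ss = C₀/(1 − f) ≈ 13.288/0.9109 ≈ 14.588 mg/L.
One interval later, Cmin,ss = Cmax,ss·e^(−kτ) ≈ 14.588 × 0.0891 ≈ 1.300 mg/L.
Trough 1.3 mg/L vs MEC 1 mg/L: adequate.

1.3 mg/L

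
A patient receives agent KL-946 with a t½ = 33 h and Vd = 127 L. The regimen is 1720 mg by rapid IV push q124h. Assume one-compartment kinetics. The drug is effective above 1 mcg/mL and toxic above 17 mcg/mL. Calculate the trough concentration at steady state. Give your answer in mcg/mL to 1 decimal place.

Over one 124-h interval, 124/33 ≈ 3.7576 half-lives elapse, leaving f ≈ 0.0739 of each dose.
Accumulation ratio R = 1/(1 − f) ≈ 1/0.9261 ≈ 1.0798.
Each bolus raises the concentration by D/Vd = 1720/127 ≈ 13.543 mcg/mL.
Steady-state peak Cmax,ss = C₀·R ≈ 13.543 × 1.0798 ≈ 14.624 mcg/mL.
One interval later, Cmin,ss = Cmax,ss·e^(−kτ) ≈ 14.624 × 0.0739 ≈ 1.081 mcg/mL.
Trough 1.1 mcg/mL vs MEC 1 mcg/mL: adequate.

1.1 mcg/mL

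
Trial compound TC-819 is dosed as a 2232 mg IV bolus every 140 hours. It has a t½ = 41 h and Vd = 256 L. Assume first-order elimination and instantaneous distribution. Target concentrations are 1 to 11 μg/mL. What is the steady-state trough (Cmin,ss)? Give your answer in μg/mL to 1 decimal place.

0.9 μg/mL

τ/t½ = 140/41 ≈ 3.4146, so fraction remaining f = (1/2)^(140/41) ≈ 0.0938.
At steady state, accumulation factor R = 1/(1 − e^(−kτ)) ≈ 1.1035.
Single-dose peak C₀ = D/Vd = 2232/256 ≈ 8.719 μg/mL.
Steady-state peak Cmax,ss = C₀·R ≈ 8.719 × 1.1035 ≈ 9.621 μg/mL.
Steady-state trough Cmin,ss = Cmax,ss·f ≈ 9.621 × 0.0938 ≈ 0.902 μg/mL.
Trough 0.9 μg/mL vs MEC 1 μg/mL: subtherapeutic.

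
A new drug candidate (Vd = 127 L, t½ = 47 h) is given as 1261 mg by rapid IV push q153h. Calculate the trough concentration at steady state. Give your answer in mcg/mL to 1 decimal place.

1.2 mcg/mL

k = ln2/t½ = ln2/47 ≈ 0.014748 h⁻¹; fraction remaining f = e^(−kτ) = e^(−0.014748×153) ≈ 0.1047.
Each bolus raises the concentration by D/Vd = 1261/127 ≈ 9.929 mcg/mL.
Steady-state trough Cmin,ss = C₀·f/(1−f) ≈ 9.929 × 0.1047/0.8953 ≈ 1.161 mcg/mL.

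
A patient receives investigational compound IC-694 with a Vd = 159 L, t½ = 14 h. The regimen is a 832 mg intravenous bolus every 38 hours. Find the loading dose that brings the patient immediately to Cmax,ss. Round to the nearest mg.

982 mg

f = (1/2)^(38/14) ≈ 0.152377; accumulation ratio R = 1/(1−f) ≈ 1.17977.
Loading dose to hit Cmax,ss on first dose: D_load = D_maint·R ≈ 832 × 1.17977 ≈ 981.57 mg.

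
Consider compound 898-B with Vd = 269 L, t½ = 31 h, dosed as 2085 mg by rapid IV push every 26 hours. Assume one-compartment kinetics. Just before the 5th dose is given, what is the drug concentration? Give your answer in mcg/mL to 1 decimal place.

8.9 mcg/mL

f = (1/2)^(τ/t½) = (1/2)^(26/31) ≈ 0.5591.
C₀ = D/Vd = 2085/269 ≈ 7.751 mcg/mL.
Before the 5th dose, 4 doses have been given. Superposition: Cmin = C₀·(f + f² + … + f^4).
≈ 7.751 × (0.5591 + 0.3126 + 0.1748 + 0.0977) ≈ 7.751 × 1.1442 ≈ 8.869 mcg/mL.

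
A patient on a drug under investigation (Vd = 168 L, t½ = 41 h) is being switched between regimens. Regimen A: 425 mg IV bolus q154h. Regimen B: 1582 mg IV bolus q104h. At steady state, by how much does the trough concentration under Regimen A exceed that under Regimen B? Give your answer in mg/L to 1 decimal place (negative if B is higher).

Regimen A: f = (1/2)^(154/41) ≈ 0.0740; Cmin,ss = (425/168)·f/(1−f) ≈ 0.202 mg/L.
Regimen B: f = (1/2)^(104/41) ≈ 0.1724; Cmin,ss = (1582/168)·f/(1−f) ≈ 1.962 mg/L.
Difference ≈ 0.202 − 1.962 ≈ -1.760 mg/L.

-1.8 mg/L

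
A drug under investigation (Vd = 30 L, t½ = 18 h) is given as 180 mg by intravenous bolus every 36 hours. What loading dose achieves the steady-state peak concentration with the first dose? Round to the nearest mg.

f = (1/2)^(36/18) ≈ 0.250000; accumulation ratio R = 1/(1−f) ≈ 1.33333.
Loading dose to hit Cmax,ss on first dose: D_load = D_maint·R ≈ 180 × 1.33333 ≈ 240.00 mg.

240 mg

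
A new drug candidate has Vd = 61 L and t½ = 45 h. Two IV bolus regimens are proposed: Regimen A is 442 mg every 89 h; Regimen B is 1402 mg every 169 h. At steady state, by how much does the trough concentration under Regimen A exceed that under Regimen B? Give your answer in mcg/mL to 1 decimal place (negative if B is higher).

Regimen A: f = (1/2)^(89/45) ≈ 0.2539; Cmin,ss = (442/61)·f/(1−f) ≈ 2.466 mcg/mL.
Regimen B: f = (1/2)^(169/45) ≈ 0.0740; Cmin,ss = (1402/61)·f/(1−f) ≈ 1.837 mcg/mL.
Difference ≈ 2.466 − 1.837 ≈ 0.629 mcg/mL.

0.6 mcg/mL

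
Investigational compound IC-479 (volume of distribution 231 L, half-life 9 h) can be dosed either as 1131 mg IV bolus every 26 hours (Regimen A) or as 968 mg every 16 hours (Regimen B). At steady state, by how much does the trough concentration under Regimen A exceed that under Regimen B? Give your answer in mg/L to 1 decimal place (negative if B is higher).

-1.0 mg/L

Regimen A: f = (1/2)^(26/9) ≈ 0.1350; Cmin,ss = (1131/231)·f/(1−f) ≈ 0.764 mg/L.
Regimen B: f = (1/2)^(16/9) ≈ 0.2916; Cmin,ss = (968/231)·f/(1−f) ≈ 1.725 mg/L.
Difference ≈ 0.764 − 1.725 ≈ -0.961 mg/L.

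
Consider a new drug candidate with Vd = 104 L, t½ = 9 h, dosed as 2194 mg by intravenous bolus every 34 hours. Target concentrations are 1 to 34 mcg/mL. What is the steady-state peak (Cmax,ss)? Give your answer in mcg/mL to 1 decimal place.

22.8 mcg/mL

τ/t½ = 34/9 ≈ 3.7778, so fraction remaining f = (1/2)^(34/9) ≈ 0.0729.
At steady state, accumulation factor R = 1/(1 − e^(−kτ)) ≈ 1.0786.
Single-dose peak C₀ = D/Vd = 2194/104 ≈ 21.096 mcg/mL.
Steady-state peak Cmax,ss = C₀·R ≈ 21.096 × 1.0786 ≈ 22.754 mcg/mL.
Peak 22.8 mcg/mL vs MTC 34 mcg/mL: below toxic threshold.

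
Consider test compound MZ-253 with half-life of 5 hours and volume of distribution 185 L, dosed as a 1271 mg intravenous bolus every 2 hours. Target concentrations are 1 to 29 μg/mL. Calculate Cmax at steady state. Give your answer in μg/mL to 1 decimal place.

k = ln2/t½ = ln2/5 ≈ 0.138629 h⁻¹; fraction remaining f = e^(−kτ) = e^(−0.138629×2) ≈ 0.7579.
At steady state, accumulation factor R = 1/(1 − e^(−kτ)) ≈ 4.1305.
Single-dose peak C₀ = D/Vd = 1271/185 ≈ 6.870 μg/mL.
Steady-state peak Cmax,ss = C₀·R ≈ 6.870 × 4.1305 ≈ 28.377 μg/mL.
Peak 28.4 μg/mL vs MTC 29 μg/mL: below toxic threshold.

28.4 μg/mL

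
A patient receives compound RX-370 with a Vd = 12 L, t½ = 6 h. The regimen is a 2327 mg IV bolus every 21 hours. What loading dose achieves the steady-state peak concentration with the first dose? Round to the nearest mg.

2553 mg

f = (1/2)^(21/6) ≈ 0.088388; accumulation ratio R = 1/(1−f) ≈ 1.09696.
Loading dose to hit Cmax,ss on first dose: D_load = D_maint·R ≈ 2327 × 1.09696 ≈ 2552.63 mg.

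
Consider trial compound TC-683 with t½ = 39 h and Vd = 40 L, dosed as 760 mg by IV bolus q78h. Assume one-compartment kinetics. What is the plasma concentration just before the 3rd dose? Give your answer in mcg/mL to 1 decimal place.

5.9 mcg/mL

f = (1/2)^(τ/t½) = (1/2)^(78/39) ≈ 0.2500.
C₀ = D/Vd = 760/40 ≈ 19.000 mcg/mL.
Before the 3rd dose, 2 doses have been given. Superposition: Cmin = C₀·(f + f²).
≈ 19.000 × (0.2500 + 0.0625) ≈ 19.000 × 0.3125 ≈ 5.938 mcg/mL.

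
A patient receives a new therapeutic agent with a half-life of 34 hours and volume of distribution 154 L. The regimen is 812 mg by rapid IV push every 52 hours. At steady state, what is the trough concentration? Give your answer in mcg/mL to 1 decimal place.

τ/t½ = 52/34 ≈ 1.5294, so fraction remaining f = (1/2)^(52/34) ≈ 0.3464.
At steady state, accumulation factor R = 1/(1 − e^(−kτ)) ≈ 1.5300.
Single-dose peak C₀ = D/Vd = 812/154 ≈ 5.273 mcg/mL.
Cmax,ss = C₀/(1 − f) ≈ 5.273/0.6536 ≈ 8.068 mcg/mL.
One interval later, Cmin,ss = Cmax,ss·e^(−kτ) ≈ 8.068 × 0.3464 ≈ 2.795 mcg/mL.

2.8 mcg/mL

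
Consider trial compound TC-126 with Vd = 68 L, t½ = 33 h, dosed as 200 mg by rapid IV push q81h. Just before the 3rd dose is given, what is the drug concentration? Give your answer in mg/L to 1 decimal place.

f = (1/2)^(τ/t½) = (1/2)^(81/33) ≈ 0.1824.
C₀ = D/Vd = 200/68 ≈ 2.941 mg/L.
Before the 3rd dose, 2 doses have been given. Superposition: Cmin = C₀·(f + f²).
≈ 2.941 × (0.1824 + 0.0333) ≈ 2.941 × 0.2157 ≈ 0.634 mg/L.

0.6 mg/L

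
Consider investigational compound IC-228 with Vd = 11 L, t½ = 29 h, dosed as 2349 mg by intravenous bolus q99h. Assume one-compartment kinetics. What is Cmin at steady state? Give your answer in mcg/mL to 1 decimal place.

22.1 mcg/mL

Over one 99-h interval, 99/29 ≈ 3.4138 half-lives elapse, leaving f ≈ 0.0938 of each dose.
At steady state, accumulation factor R = 1/(1 − e^(−kτ)) ≈ 1.1035.
Single-dose peak C₀ = D/Vd = 2349/11 ≈ 213.545 mcg/mL.
Steady-state peak Cmax,ss = C₀·R ≈ 213.545 × 1.1035 ≈ 235.647 mcg/mL.
One interval later, Cmin,ss = Cmax,ss·e^(−kτ) ≈ 235.647 × 0.0938 ≈ 22.104 mcg/mL.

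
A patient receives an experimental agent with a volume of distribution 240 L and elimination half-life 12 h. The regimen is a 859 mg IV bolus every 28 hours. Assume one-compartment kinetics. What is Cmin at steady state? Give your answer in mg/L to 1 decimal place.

τ/t½ = 28/12 ≈ 2.3333, so fraction remaining f = (1/2)^(28/12) ≈ 0.1984.
Accumulation ratio R = 1/(1 − f) ≈ 1/0.8016 ≈ 1.2475.
Each bolus raises the concentration by D/Vd = 859/240 ≈ 3.579 mg/L.
Cmax,ss = C₀/(1 − f) ≈ 3.579/0.8016 ≈ 4.465 mg/L.
One interval later, Cmin,ss = Cmax,ss·e^(−kτ) ≈ 4.465 × 0.1984 ≈ 0.886 mg/L.

0.9 mg/L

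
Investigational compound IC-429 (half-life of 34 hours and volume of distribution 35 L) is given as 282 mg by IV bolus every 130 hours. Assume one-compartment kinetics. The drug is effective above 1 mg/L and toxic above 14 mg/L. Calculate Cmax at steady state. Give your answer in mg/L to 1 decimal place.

τ/t½ = 130/34 ≈ 3.8235, so fraction remaining f = (1/2)^(130/34) ≈ 0.0706.
Accumulation ratio R = 1/(1 − f) ≈ 1/0.9294 ≈ 1.0760.
Each bolus raises the concentration by D/Vd = 282/35 ≈ 8.057 mg/L.
Cmax,ss = C₀/(1 − f) ≈ 8.057/0.9294 ≈ 8.669 mg/L.
Peak 8.7 mg/L vs MTC 14 mg/L: below toxic threshold.

8.7 mg/L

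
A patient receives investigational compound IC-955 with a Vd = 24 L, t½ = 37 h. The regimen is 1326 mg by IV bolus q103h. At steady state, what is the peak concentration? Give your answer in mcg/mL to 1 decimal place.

64.6 mcg/mL

Over one 103-h interval, 103/37 ≈ 2.7838 half-lives elapse, leaving f ≈ 0.1452 of each dose.
Accumulation ratio R = 1/(1 − f) ≈ 1/0.8548 ≈ 1.1699.
Each bolus raises the concentration by D/Vd = 1326/24 ≈ 55.250 mcg/mL.
Steady-state peak Cmax,ss = C₀·R ≈ 55.250 × 1.1699 ≈ 64.637 mcg/mL.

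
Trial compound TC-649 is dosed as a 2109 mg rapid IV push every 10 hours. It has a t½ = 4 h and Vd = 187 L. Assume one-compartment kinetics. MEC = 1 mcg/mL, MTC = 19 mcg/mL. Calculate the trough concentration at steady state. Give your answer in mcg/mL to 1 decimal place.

2.4 mcg/mL

Over one 10-h interval, 10/4 ≈ 2.5 half-lives elapse, leaving f ≈ 0.1768 of each dose.
Accumulation ratio R = 1/(1 − f) ≈ 1/0.8232 ≈ 1.2148.
Single-dose peak C₀ = D/Vd = 2109/187 ≈ 11.278 mcg/mL.
Steady-state peak Cmax,ss = C₀·R ≈ 11.278 × 1.2148 ≈ 13.701 mcg/mL.
Steady-state trough Cmin,ss = Cmax,ss·f ≈ 13.701 × 0.1768 ≈ 2.422 mcg/mL.
Trough 2.4 mcg/mL vs MEC 1 mcg/mL: adequate.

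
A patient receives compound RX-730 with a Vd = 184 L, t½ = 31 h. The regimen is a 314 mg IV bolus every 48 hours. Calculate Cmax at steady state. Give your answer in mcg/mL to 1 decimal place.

2.6 mcg/mL

Over one 48-h interval, 48/31 ≈ 1.5484 half-lives elapse, leaving f ≈ 0.3419 of each dose.
At steady state, accumulation factor R = 1/(1 − e^(−kτ)) ≈ 1.5195.
Single-dose peak C₀ = D/Vd = 314/184 ≈ 1.707 mcg/mL.
Steady-state peak Cmax,ss = C₀·R ≈ 1.707 × 1.5195 ≈ 2.594 mcg/mL.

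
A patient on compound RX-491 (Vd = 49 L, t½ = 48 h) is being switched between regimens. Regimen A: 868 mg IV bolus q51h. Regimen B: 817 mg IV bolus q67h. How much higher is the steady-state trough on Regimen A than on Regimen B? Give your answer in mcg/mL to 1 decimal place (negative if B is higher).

Regimen A: f = (1/2)^(51/48) ≈ 0.4788; Cmin,ss = (868/49)·f/(1−f) ≈ 16.273 mcg/mL.
Regimen B: f = (1/2)^(67/48) ≈ 0.3800; Cmin,ss = (817/49)·f/(1−f) ≈ 10.219 mcg/mL.
Difference ≈ 16.273 − 10.219 ≈ 6.054 mcg/mL.

6.1 mcg/mL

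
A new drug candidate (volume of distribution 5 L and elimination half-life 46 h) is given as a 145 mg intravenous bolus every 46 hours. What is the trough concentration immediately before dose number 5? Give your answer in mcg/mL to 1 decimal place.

27.2 mcg/mL

f = (1/2)^(τ/t½) = (1/2)^(46/46) ≈ 0.5000.
C₀ = D/Vd = 145/5 ≈ 29.000 mcg/mL.
Before the 5th dose, 4 doses have been given. Superposition: Cmin = C₀·(f + f² + … + f^4).
≈ 29.000 × (0.5000 + 0.2500 + 0.1250 + 0.0625) ≈ 29.000 × 0.9375 ≈ 27.188 mcg/mL.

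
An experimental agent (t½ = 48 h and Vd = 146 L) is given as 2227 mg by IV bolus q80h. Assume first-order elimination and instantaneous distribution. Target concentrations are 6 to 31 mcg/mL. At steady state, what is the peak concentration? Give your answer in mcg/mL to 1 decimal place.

22.3 mcg/mL

Over one 80-h interval, 80/48 ≈ 1.6667 half-lives elapse, leaving f ≈ 0.3150 of each dose.
At steady state, accumulation factor R = 1/(1 − e^(−kτ)) ≈ 1.4599.
Each bolus raises the concentration by D/Vd = 2227/146 ≈ 15.253 mcg/mL.
Steady-state peak Cmax,ss = C₀·R ≈ 15.253 × 1.4599 ≈ 22.268 mcg/mL.
Peak 22.3 mcg/mL vs MTC 31 mcg/mL: below toxic threshold.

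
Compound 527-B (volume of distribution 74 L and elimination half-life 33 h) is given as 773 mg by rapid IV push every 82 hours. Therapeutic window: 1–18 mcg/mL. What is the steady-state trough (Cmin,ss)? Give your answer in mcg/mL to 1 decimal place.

2.3 mcg/mL

k = ln2/t½ = ln2/33 ≈ 0.021004 h⁻¹; fraction remaining f = e^(−kτ) = e^(−0.021004×82) ≈ 0.1786.
At steady state, accumulation factor R = 1/(1 − e^(−kτ)) ≈ 1.2174.
Each bolus raises the concentration by D/Vd = 773/74 ≈ 10.446 mcg/mL.
Cmax,ss = C₀/(1 − f) ≈ 10.446/0.8214 ≈ 12.717 mcg/mL.
One interval later, Cmin,ss = Cmax,ss·e^(−kτ) ≈ 12.717 × 0.1786 ≈ 2.271 mcg/mL.
Trough 2.3 mcg/mL vs MEC 1 mcg/mL: adequate.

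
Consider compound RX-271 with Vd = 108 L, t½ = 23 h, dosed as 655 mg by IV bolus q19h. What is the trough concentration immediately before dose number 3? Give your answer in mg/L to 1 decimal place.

5.4 mg/L

f = (1/2)^(τ/t½) = (1/2)^(19/23) ≈ 0.5641.
C₀ = D/Vd = 655/108 ≈ 6.065 mg/L.
Before the 3rd dose, 2 doses have been given. Superposition: Cmin = C₀·(f + f²).
≈ 6.065 × (0.5641 + 0.3182) ≈ 6.065 × 0.8823 ≈ 5.351 mg/L.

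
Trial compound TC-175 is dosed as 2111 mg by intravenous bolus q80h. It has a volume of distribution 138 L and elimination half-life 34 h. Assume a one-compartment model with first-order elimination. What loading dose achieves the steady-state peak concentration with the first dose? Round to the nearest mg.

2625 mg

f = (1/2)^(80/34) ≈ 0.195747; accumulation ratio R = 1/(1−f) ≈ 1.24339.
Loading dose to hit Cmax,ss on first dose: D_load = D_maint·R ≈ 2111 × 1.24339 ≈ 2624.80 mg.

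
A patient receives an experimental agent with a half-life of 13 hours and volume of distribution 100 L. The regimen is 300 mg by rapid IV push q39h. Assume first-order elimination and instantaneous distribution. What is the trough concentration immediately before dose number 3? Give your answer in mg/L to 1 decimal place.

0.4 mg/L

f = (1/2)^(τ/t½) = (1/2)^(39/13) ≈ 0.1250.
C₀ = D/Vd = 300/100 ≈ 3.000 mg/L.
Before the 3rd dose, 2 doses have been given. Superposition: Cmin = C₀·(f + f²).
≈ 3.000 × (0.1250 + 0.0156) ≈ 3.000 × 0.1406 ≈ 0.422 mg/L.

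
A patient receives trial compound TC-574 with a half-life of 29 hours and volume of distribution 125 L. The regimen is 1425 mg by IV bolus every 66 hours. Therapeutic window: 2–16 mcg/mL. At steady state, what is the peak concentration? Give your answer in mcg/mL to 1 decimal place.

τ/t½ = 66/29 ≈ 2.2759, so fraction remaining f = (1/2)^(66/29) ≈ 0.2065.
At steady state, accumulation factor R = 1/(1 − e^(−kτ)) ≈ 1.2602.
Each bolus raises the concentration by D/Vd = 1425/125 ≈ 11.400 mcg/mL.
Steady-state peak Cmax,ss = C₀·R ≈ 11.400 × 1.2602 ≈ 14.366 mcg/mL.
Peak 14.4 mcg/mL vs MTC 16 mcg/mL: below toxic threshold.

14.4 mcg/mL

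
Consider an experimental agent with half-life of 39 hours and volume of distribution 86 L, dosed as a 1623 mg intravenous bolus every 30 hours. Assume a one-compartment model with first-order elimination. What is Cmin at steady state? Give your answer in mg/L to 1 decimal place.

26.8 mg/L

Over one 30-h interval, 30/39 ≈ 0.76923 half-lives elapse, leaving f ≈ 0.5867 of each dose.
Accumulation ratio R = 1/(1 − f) ≈ 1/0.4133 ≈ 2.4195.
Each bolus raises the concentration by D/Vd = 1623/86 ≈ 18.872 mg/L.
Cmax,ss = C₀/(1 − f) ≈ 18.872/0.4133 ≈ 45.662 mg/L.
One interval later, Cmin,ss = Cmax,ss·e^(−kτ) ≈ 45.662 × 0.5867 ≈ 26.790 mg/L.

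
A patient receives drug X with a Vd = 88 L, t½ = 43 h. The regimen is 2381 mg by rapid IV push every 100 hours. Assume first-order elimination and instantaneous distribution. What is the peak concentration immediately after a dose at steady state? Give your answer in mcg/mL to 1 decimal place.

Over one 100-h interval, 100/43 ≈ 2.3256 half-lives elapse, leaving f ≈ 0.1995 of each dose.
Accumulation ratio R = 1/(1 − f) ≈ 1/0.8005 ≈ 1.2492.
Each bolus raises the concentration by D/Vd = 2381/88 ≈ 27.057 mcg/mL.
Steady-state peak Cmax,ss = C₀·R ≈ 27.057 × 1.2492 ≈ 33.800 mcg/mL.

33.8 mcg/mL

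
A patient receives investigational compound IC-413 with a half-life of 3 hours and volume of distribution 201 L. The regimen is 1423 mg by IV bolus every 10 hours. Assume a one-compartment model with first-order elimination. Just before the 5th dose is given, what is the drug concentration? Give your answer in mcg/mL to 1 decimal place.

0.8 mcg/mL

f = (1/2)^(τ/t½) = (1/2)^(10/3) ≈ 0.0992.
C₀ = D/Vd = 1423/201 ≈ 7.080 mcg/mL.
Before the 5th dose, 4 doses have been given. Superposition: Cmin = C₀·(f + f² + … + f^4).
≈ 7.080 × (0.0992 + 0.0098 + 0.0010 + 0.0001) ≈ 7.080 × 0.1101 ≈ 0.780 mcg/mL.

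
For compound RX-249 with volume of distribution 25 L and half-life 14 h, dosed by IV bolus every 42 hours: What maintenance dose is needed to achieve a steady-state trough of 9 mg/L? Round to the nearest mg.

τ/t½ = 42/14 ≈ 3, so f = (1/2)^(42/14) ≈ 0.125000.
Cmin,ss = (D/Vd)·f/(1−f), so D = Cmin,ss·Vd·(1−f)/f.
D = 9 × 25 × (1−f)/f ≈ 9 × 25 × 7.00000 ≈ 1575.00 mg.

1575 mg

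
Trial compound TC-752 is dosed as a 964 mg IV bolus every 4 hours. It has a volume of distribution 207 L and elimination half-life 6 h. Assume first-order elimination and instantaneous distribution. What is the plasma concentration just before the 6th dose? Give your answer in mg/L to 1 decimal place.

7.1 mg/L

f = (1/2)^(τ/t½) = (1/2)^(4/6) ≈ 0.6300.
C₀ = D/Vd = 964/207 ≈ 4.657 mg/L.
Before the 6th dose, 5 doses have been given. Superposition: Cmin = C₀·(f + f² + … + f^5).
≈ 4.657 × (0.6300 + 0.3969 + 0.2500 + 0.1575 + 0.0992) ≈ 4.657 × 1.5336 ≈ 7.142 mg/L.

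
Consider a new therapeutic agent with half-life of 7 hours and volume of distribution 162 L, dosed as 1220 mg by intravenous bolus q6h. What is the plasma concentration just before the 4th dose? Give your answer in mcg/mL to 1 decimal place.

f = (1/2)^(τ/t½) = (1/2)^(6/7) ≈ 0.5520.
C₀ = D/Vd = 1220/162 ≈ 7.531 mcg/mL.
Before the 4th dose, 3 doses have been given. Superposition: Cmin = C₀·(f + f² + … + f^3).
≈ 7.531 × (0.5520 + 0.3047 + 0.1682) ≈ 7.531 × 1.0249 ≈ 7.719 mcg/mL.

7.7 mcg/mL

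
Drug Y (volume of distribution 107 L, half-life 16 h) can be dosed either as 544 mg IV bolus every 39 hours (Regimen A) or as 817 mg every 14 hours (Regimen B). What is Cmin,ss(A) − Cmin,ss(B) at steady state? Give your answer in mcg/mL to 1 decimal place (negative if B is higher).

Regimen A: f = (1/2)^(39/16) ≈ 0.1846; Cmin,ss = (544/107)·f/(1−f) ≈ 1.151 mcg/mL.
Regimen B: f = (1/2)^(14/16) ≈ 0.5453; Cmin,ss = (817/107)·f/(1−f) ≈ 9.157 mcg/mL.
Difference ≈ 1.151 − 9.157 ≈ -8.006 mcg/mL.

-8.0 mcg/mL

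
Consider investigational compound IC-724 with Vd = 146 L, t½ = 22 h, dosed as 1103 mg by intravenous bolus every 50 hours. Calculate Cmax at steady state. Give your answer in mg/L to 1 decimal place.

9.5 mg/L

Over one 50-h interval, 50/22 ≈ 2.2727 half-lives elapse, leaving f ≈ 0.2069 of each dose.
Accumulation ratio R = 1/(1 − f) ≈ 1/0.7931 ≈ 1.2609.
Single-dose peak C₀ = D/Vd = 1103/146 ≈ 7.555 mg/L.
Steady-state peak Cmax,ss = C₀·R ≈ 7.555 × 1.2609 ≈ 9.526 mg/L.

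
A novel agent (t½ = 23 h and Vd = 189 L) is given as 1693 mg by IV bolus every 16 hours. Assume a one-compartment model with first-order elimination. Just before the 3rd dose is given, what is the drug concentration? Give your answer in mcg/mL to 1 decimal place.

f = (1/2)^(τ/t½) = (1/2)^(16/23) ≈ 0.6174.
C₀ = D/Vd = 1693/189 ≈ 8.958 mcg/mL.
Before the 3rd dose, 2 doses have been given. Superposition: Cmin = C₀·(f + f²).
≈ 8.958 × (0.6174 + 0.3812) ≈ 8.958 × 0.9986 ≈ 8.945 mcg/mL.

8.9 mcg/mL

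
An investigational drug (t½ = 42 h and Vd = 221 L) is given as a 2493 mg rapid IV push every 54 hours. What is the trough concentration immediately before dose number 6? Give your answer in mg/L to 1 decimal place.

f = (1/2)^(τ/t½) = (1/2)^(54/42) ≈ 0.4102.
C₀ = D/Vd = 2493/221 ≈ 11.281 mg/L.
Before the 6th dose, 5 doses have been given. Superposition: Cmin = C₀·(f + f² + … + f^5).
≈ 11.281 × (0.4102 + 0.1683 + 0.0690 + 0.0283 + 0.0116) ≈ 11.281 × 0.6874 ≈ 7.755 mg/L.

7.8 mg/L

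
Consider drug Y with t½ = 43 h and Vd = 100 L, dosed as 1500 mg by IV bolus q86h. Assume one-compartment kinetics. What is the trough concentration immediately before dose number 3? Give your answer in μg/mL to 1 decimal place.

4.7 μg/mL

f = (1/2)^(τ/t½) = (1/2)^(86/43) ≈ 0.2500.
C₀ = D/Vd = 1500/100 ≈ 15.000 μg/mL.
Before the 3rd dose, 2 doses have been given. Superposition: Cmin = C₀·(f + f²).
≈ 15.000 × (0.2500 + 0.0625) ≈ 15.000 × 0.3125 ≈ 4.688 μg/mL.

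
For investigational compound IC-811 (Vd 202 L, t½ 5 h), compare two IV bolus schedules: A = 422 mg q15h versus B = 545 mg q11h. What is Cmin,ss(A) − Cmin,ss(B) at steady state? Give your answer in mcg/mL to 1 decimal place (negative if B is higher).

Regimen A: f = (1/2)^(15/5) ≈ 0.1250; Cmin,ss = (422/202)·f/(1−f) ≈ 0.298 mcg/mL.
Regimen B: f = (1/2)^(11/5) ≈ 0.2176; Cmin,ss = (545/202)·f/(1−f) ≈ 0.750 mcg/mL.
Difference ≈ 0.298 − 0.750 ≈ -0.452 mcg/mL.

-0.5 mcg/mL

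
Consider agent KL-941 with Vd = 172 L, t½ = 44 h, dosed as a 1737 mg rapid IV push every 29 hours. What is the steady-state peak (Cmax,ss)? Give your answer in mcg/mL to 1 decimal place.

27.5 mcg/mL

k = ln2/t½ = ln2/44 ≈ 0.015753 h⁻¹; fraction remaining f = e^(−kτ) = e^(−0.015753×29) ≈ 0.6333.
At steady state, accumulation factor R = 1/(1 − e^(−kτ)) ≈ 2.7270.
Single-dose peak C₀ = D/Vd = 1737/172 ≈ 10.099 mcg/mL.
Steady-state peak Cmax,ss = C₀·R ≈ 10.099 × 2.7270 ≈ 27.540 mcg/mL.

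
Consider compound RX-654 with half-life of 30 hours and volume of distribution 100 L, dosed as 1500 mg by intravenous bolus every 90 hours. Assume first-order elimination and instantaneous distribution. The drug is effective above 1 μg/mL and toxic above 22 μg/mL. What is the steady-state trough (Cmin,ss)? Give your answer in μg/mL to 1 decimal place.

The dosing interval is 3 half-lives, so f = 2^(−3) = 0.125.
Accumulation ratio R = 1/(1 − f) = 1/0.875 = 8/7.
Single-dose peak C₀ = D/Vd = 1500/100 = 15 μg/mL.
Steady-state peak Cmax,ss = C₀·R = 15 × 8/7 ≈ 17.143 μg/mL.
Steady-state trough Cmin,ss = Cmax,ss·f ≈ 17.143 × 0.125 ≈ 2.143 μg/mL.
Trough 2.1 μg/mL vs MEC 1 μg/mL: adequate.

2.1 μg/mL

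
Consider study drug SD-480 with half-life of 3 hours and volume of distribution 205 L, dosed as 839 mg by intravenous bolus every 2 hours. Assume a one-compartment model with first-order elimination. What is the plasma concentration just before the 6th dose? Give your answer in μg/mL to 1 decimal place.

f = (1/2)^(τ/t½) = (1/2)^(2/3) ≈ 0.6300.
C₀ = D/Vd = 839/205 ≈ 4.093 μg/mL.
Before the 6th dose, 5 doses have been given. Superposition: Cmin = C₀·(f + f² + … + f^5).
≈ 4.093 × (0.6300 + 0.3969 + 0.2500 + 0.1575 + 0.0992) ≈ 4.093 × 1.5336 ≈ 6.277 μg/mL.

6.3 μg/mL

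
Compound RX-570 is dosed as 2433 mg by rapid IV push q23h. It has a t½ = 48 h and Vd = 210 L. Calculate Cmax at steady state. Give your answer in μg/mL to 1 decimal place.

41.0 μg/mL

Over one 23-h interval, 23/48 ≈ 0.47917 half-lives elapse, leaving f ≈ 0.7174 of each dose.
At steady state, accumulation factor R = 1/(1 − e^(−kτ)) ≈ 3.5386.
Single-dose peak C₀ = D/Vd = 2433/210 ≈ 11.586 μg/mL.
Cmax,ss = C₀/(1 − f) ≈ 11.586/0.2826 ≈ 40.998 μg/mL.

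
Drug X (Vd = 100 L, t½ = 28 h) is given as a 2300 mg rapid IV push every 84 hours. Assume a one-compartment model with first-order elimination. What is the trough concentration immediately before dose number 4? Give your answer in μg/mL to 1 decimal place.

3.3 μg/mL

f = (1/2)^(τ/t½) = (1/2)^(84/28) ≈ 0.1250.
C₀ = D/Vd = 2300/100 ≈ 23.000 μg/mL.
Before the 4th dose, 3 doses have been given. Superposition: Cmin = C₀·(f + f² + … + f^3).
≈ 23.000 × (0.1250 + 0.0156 + 0.0020) ≈ 23.000 × 0.1426 ≈ 3.280 μg/mL.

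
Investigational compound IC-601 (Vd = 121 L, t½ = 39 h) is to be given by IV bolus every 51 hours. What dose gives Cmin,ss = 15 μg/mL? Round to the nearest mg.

τ/t½ = 51/39 ≈ 1.3077, so f = (1/2)^(51/39) ≈ 0.403967.
Cmin,ss = (D/Vd)·f/(1−f), so D = Cmin,ss·Vd·(1−f)/f.
D = 15 × 121 × (1−f)/f ≈ 15 × 121 × 1.47545 ≈ 2677.94 mg.

2678 mg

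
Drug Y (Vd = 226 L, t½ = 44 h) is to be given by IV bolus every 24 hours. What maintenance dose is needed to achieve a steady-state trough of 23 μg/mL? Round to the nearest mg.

τ/t½ = 24/44 ≈ 0.54545, so f = (1/2)^(24/44) ≈ 0.685175.
Cmin,ss = (D/Vd)·f/(1−f), so D = Cmin,ss·Vd·(1−f)/f.
D = 23 × 226 × (1−f)/f ≈ 23 × 226 × 0.45948 ≈ 2388.38 mg.

2388 mg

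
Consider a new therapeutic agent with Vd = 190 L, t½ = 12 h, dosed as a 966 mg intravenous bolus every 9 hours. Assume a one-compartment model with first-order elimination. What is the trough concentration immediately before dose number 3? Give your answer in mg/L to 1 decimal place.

f = (1/2)^(τ/t½) = (1/2)^(9/12) ≈ 0.5946.
C₀ = D/Vd = 966/190 ≈ 5.084 mg/L.
Before the 3rd dose, 2 doses have been given. Superposition: Cmin = C₀·(f + f²).
≈ 5.084 × (0.5946 + 0.3535) ≈ 5.084 × 0.9481 ≈ 4.820 mg/L.

4.8 mg/L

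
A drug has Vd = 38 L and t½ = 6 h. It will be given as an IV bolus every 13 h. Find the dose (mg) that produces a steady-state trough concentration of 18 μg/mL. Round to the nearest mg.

τ/t½ = 13/6 ≈ 2.1667, so f = (1/2)^(13/6) ≈ 0.222725.
Cmin,ss = (D/Vd)·f/(1−f), so D = Cmin,ss·Vd·(1−f)/f.
D = 18 × 38 × (1−f)/f ≈ 18 × 38 × 3.48984 ≈ 2387.05 mg.

2387 mg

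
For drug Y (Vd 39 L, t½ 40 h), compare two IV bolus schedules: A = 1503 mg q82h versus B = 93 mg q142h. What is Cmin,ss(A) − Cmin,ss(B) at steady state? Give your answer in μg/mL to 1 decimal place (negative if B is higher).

12.0 μg/mL

Regimen A: f = (1/2)^(82/40) ≈ 0.2415; Cmin,ss = (1503/39)·f/(1−f) ≈ 12.270 μg/mL.
Regimen B: f = (1/2)^(142/40) ≈ 0.0854; Cmin,ss = (93/39)·f/(1−f) ≈ 0.223 μg/mL.
Difference ≈ 12.270 − 0.223 ≈ 12.047 μg/mL.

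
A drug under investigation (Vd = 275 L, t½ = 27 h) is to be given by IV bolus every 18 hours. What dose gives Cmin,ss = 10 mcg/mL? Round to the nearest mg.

1615 mg

τ/t½ = 18/27 ≈ 0.66667, so f = (1/2)^(18/27) ≈ 0.629961.
Cmin,ss = (D/Vd)·f/(1−f), so D = Cmin,ss·Vd·(1−f)/f.
D = 10 × 275 × (1−f)/f ≈ 10 × 275 × 0.58740 ≈ 1615.35 mg.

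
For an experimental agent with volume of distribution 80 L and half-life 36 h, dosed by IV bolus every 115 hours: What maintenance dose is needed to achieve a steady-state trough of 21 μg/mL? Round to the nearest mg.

τ/t½ = 115/36 ≈ 3.1944, so f = (1/2)^(115/36) ≈ 0.109239.
Cmin,ss = (D/Vd)·f/(1−f), so D = Cmin,ss·Vd·(1−f)/f.
D = 21 × 80 × (1−f)/f ≈ 21 × 80 × 8.15424 ≈ 13699.12 mg.

13699 mg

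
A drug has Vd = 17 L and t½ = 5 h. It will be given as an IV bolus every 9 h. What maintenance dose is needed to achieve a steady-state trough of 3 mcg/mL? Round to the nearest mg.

τ/t½ = 9/5 ≈ 1.8, so f = (1/2)^(9/5) ≈ 0.287175.
Cmin,ss = (D/Vd)·f/(1−f), so D = Cmin,ss·Vd·(1−f)/f.
D = 3 × 17 × (1−f)/f ≈ 3 × 17 × 2.48220 ≈ 126.59 mg.

127 mg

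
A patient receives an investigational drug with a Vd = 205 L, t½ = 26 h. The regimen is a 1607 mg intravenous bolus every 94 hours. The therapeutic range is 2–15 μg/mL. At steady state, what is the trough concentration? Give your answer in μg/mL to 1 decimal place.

Over one 94-h interval, 94/26 ≈ 3.6154 half-lives elapse, leaving f ≈ 0.0816 of each dose.
Single-dose peak C₀ = D/Vd = 1607/205 ≈ 7.839 μg/mL.
Steady-state trough Cmin,ss = C₀·f/(1−f) ≈ 7.839 × 0.0816/0.9184 ≈ 0.696 μg/mL.
Trough 0.7 μg/mL vs MEC 2 μg/mL: subtherapeutic.

0.7 μg/mL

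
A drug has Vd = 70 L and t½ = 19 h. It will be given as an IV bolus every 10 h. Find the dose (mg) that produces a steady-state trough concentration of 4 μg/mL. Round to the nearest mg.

123 mg

τ/t½ = 10/19 ≈ 0.52632, so f = (1/2)^(10/19) ≈ 0.694326.
Cmin,ss = (D/Vd)·f/(1−f), so D = Cmin,ss·Vd·(1−f)/f.
D = 4 × 70 × (1−f)/f ≈ 4 × 70 × 0.44025 ≈ 123.27 mg.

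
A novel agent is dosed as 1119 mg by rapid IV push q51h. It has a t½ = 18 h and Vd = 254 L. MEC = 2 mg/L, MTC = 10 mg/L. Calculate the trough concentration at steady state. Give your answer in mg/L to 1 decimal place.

0.7 mg/L

Over one 51-h interval, 51/18 ≈ 2.8333 half-lives elapse, leaving f ≈ 0.1403 of each dose.
At steady state, accumulation factor R = 1/(1 − e^(−kτ)) ≈ 1.1632.
Single-dose peak C₀ = D/Vd = 1119/254 ≈ 4.406 mg/L.
Steady-state peak Cmax,ss = C₀·R ≈ 4.406 × 1.1632 ≈ 5.125 mg/L.
Steady-state trough Cmin,ss = Cmax,ss·f ≈ 5.125 × 0.1403 ≈ 0.719 mg/L.
Trough 0.7 mg/L vs MEC 2 mg/L: subtherapeutic.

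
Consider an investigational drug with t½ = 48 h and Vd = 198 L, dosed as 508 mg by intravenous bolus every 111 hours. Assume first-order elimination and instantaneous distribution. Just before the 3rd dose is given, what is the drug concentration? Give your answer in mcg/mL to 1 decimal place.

f = (1/2)^(τ/t½) = (1/2)^(111/48) ≈ 0.2013.
C₀ = D/Vd = 508/198 ≈ 2.566 mcg/mL.
Before the 3rd dose, 2 doses have been given. Superposition: Cmin = C₀·(f + f²).
≈ 2.566 × (0.2013 + 0.0405) ≈ 2.566 × 0.2418 ≈ 0.620 mcg/mL.

0.6 mcg/mL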